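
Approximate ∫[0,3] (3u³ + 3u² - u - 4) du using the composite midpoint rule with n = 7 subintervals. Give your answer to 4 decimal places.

h = (3 − 0)/7 = 0.428571.
Midpoints m₁,…,m₇ = 0.214286, 0.642857, 1.071429, 1.5, 1.928571, 2.357143, 2.785714.
f(m₁)=-4.047012, f(m₂)=-2.606050, f(m₃)=2.062318, f(m₄)=11.375, f(m₅)=26.748907, f(m₆)=49.600948, f(m₇)=81.348032.
h·[f(m₁) + f(m₂) + f(m₃) + f(m₄) + f(m₅) + f(m₆) + f(m₇)] = 0.428571·(164.482143) = 70.4923.

70.4923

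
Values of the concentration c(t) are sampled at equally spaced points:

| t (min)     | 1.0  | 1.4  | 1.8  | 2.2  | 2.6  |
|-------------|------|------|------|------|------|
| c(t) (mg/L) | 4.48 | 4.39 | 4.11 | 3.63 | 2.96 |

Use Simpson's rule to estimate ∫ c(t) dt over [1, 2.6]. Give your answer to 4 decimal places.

6.3653

h = 0.4, n = 4.
(h/3)·[y₀ + 4y₁ + 2y₂ + 4y₃ + y₄] = 0.133333·(47.74) = 6.3653.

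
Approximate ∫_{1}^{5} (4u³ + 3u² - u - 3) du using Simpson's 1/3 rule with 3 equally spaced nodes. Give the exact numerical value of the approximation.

h = (5 − 1)/2 = 2.
Nodes u₀,…,u₂ = 1, 3, 5.
f(u) = 4u³ + 3u² - u - 3: f₀=3, f₁=129, f₂=567.
(h/3)·[f₀ + 4f₁ + f₂] = 0.666667·(1086) = 724.

724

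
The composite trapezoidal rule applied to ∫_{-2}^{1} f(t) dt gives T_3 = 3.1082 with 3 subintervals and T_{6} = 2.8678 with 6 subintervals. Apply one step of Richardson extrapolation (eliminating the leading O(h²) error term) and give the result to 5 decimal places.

R = (4·T_{6} − T_3) / 3 = (4·2.8678 − 3.1082)/3 = (8.3630)/3 = 2.78767.

2.78767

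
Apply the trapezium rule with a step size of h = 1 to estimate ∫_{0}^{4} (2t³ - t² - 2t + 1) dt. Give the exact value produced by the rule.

102

h = (4 − 0)/4 = 1.
Nodes t₀,…,t₄ = 0, 1, 2, 3, 4.
f(t) = 2t³ - t² - 2t + 1: f₀=1, f₁=0, f₂=9, f₃=40, f₄=105.
(h/2)·[f₀ + 2f₁ + 2f₂ + 2f₃ + f₄] = 0.5·(204) = 102.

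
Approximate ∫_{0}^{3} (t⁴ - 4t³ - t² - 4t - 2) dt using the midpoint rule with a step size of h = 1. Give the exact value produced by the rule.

h = (3 − 0)/3 = 1.
Midpoints m₁,…,m₃ = 0.5, 1.5, 2.5.
f(m₁)=-4.6875, f(m₂)=-18.6875, f(m₃)=-41.6875.
h·[f(m₁) + f(m₂) + f(m₃)] = 1·(-65.0625) = -65.0625.

-65.0625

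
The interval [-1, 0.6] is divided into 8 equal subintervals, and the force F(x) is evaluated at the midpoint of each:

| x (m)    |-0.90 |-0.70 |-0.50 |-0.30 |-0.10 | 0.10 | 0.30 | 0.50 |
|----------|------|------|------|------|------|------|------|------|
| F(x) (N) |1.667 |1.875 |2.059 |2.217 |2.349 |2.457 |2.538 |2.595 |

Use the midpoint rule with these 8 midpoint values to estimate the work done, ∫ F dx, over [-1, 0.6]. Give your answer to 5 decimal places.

h = 0.2, n = 8.
h·[y(m₁) + y(m₂) + y(m₃) + y(m₄) + y(m₅) + y(m₆) + y(m₇) + y(m₈)] = 0.2·(17.757) = 3.55140.

3.55140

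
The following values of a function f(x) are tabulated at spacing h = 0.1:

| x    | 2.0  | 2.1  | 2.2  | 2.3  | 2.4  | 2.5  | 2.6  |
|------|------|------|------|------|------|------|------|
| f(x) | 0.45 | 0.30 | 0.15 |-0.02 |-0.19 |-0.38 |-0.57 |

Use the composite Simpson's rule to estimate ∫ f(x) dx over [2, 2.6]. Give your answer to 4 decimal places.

-0.0200

h = 0.1, n = 6.
(h/3)·[y₀ + 4y₁ + 2y₂ + 4y₃ + 2y₄ + 4y₅ + y₆] = 0.033333·(-0.60) = -0.0200.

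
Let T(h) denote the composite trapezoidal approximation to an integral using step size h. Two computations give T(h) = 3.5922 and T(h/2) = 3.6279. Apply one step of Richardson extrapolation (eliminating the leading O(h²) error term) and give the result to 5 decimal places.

3.63980

R = (4·T(h/2) − T(h)) / 3 = (4·3.6279 − 3.5922)/3 = (10.9194)/3 = 3.63980.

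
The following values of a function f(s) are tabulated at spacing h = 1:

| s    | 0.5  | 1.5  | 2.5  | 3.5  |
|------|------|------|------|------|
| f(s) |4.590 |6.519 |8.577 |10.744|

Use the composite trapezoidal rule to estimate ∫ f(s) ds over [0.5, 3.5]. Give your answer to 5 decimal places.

22.76300

h = 1, n = 3.
(h/2)·[y₀ + 2y₁ + 2y₂ + y₃] = 0.5·(45.526) = 22.76300.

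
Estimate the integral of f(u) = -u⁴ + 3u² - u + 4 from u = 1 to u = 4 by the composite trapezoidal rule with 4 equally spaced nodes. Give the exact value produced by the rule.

h = (4 − 1)/3 = 1.
Nodes u₀,…,u₃ = 1, 2, 3, 4.
f(u) = -u⁴ + 3u² - u + 4: f₀=5, f₁=-2, f₂=-53, f₃=-208.
(h/2)·[f₀ + 2f₁ + 2f₂ + f₃] = 0.5·(-313) = -156.5.

-156.5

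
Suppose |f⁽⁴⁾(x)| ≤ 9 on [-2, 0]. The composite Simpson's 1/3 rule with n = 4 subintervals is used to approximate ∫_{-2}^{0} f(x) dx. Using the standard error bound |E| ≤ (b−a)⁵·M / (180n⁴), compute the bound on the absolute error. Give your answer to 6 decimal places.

0.006250

|E| ≤ (2)⁵·9 / (180·4⁴) = 288/46080 = 0.006250.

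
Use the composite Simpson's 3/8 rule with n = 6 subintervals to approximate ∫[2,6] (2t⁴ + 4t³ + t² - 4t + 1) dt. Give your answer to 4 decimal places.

h = (6 − 2)/6 = 0.666667.
Nodes t₀,…,t₆ = 2, 2.666667, 3.333333, 4, 4.666667, 5.333333, 6.
f(t) = 2t⁴ + 4t³ + t² - 4t + 1: f₀=61, f₁=174.432099, f₂=393.839506, f₃=769, f₄=1359.172840, f₅=2233.098765, f₆=3469.
(3h/8)·[f₀ + 3f₁ + 3f₂ + 2f₃ + 3f₄ + 3f₅ + f₆] = 0.25·(17549.629630) = 4387.4074.

4387.4074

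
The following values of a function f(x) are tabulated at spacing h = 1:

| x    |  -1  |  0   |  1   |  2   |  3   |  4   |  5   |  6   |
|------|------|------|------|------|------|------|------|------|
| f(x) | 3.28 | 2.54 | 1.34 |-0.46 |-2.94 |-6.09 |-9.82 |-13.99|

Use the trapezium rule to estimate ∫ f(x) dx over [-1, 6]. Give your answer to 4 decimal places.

h = 1, n = 7.
(h/2)·[y₀ + 2y₁ + 2y₂ + 2y₃ + 2y₄ + 2y₅ + 2y₆ + y₇] = 0.5·(-41.57) = -20.7850.

-20.7850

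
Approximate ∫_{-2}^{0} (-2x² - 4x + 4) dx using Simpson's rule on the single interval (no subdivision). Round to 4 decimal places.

10.6667

S = (b−a)/6 · [f(-2) + 4f(-1) + f(0)] = 0.333333·[4 + 4·6 + 4] = 10.6667.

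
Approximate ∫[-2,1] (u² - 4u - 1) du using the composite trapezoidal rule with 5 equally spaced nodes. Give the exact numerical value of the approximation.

h = (1 − (-2))/4 = 0.75.
Nodes u₀,…,u₄ = -2, -1.25, -0.5, 0.25, 1.
f(u) = u² - 4u - 1: f₀=11, f₁=5.5625, f₂=1.25, f₃=-1.9375, f₄=-4.
(h/2)·[f₀ + 2f₁ + 2f₂ + 2f₃ + f₄] = 0.375·(16.75) = 6.28125.

6.28125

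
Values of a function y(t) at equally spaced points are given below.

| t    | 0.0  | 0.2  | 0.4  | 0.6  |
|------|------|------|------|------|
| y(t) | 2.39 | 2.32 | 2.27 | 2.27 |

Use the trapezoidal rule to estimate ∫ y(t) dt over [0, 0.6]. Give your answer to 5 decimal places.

1.38400

h = 0.2, n = 3.
(h/2)·[y₀ + 2y₁ + 2y₂ + y₃] = 0.1·(13.84) = 1.38400.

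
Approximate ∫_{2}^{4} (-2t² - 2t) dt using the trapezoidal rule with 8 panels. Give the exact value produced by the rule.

-49.375

h = (4 − 2)/8 = 0.25.
Nodes t₀,…,t₈ = 2, 2.25, 2.5, 2.75, 3, 3.25, 3.5, 3.75, 4.
f(t) = -2t² - 2t: f₀=-12, f₁=-14.625, f₂=-17.5, f₃=-20.625, f₄=-24, f₅=-27.625, f₆=-31.5, f₇=-35.625, f₈=-40.
(h/2)·[f₀ + 2f₁ + 2f₂ + 2f₃ + 2f₄ + 2f₅ + 2f₆ + 2f₇ + f₈] = 0.125·(-395) = -49.375.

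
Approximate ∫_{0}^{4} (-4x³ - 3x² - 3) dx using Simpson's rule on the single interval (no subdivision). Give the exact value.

S = (b−a)/6 · [f(0) + 4f(2) + f(4)] = 0.666667·[(-3) + 4·(-47) + (-307)] = -332.

-332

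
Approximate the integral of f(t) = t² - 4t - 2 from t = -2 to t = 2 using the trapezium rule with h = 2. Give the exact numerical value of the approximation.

h = (2 − (-2))/2 = 2.
Nodes t₀,…,t₂ = -2, 0, 2.
f(t) = t² - 4t - 2: f₀=10, f₁=-2, f₂=-6.
(h/2)·[f₀ + 2f₁ + f₂] = 1·(0) = 0.

0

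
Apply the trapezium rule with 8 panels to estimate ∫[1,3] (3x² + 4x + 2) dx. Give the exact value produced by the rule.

46.0625

h = (3 − 1)/8 = 0.25.
Nodes x₀,…,x₈ = 1, 1.25, 1.5, 1.75, 2, 2.25, 2.5, 2.75, 3.
f(x) = 3x² + 4x + 2: f₀=9, f₁=11.6875, f₂=14.75, f₃=18.1875, f₄=22, f₅=26.1875, f₆=30.75, f₇=35.6875, f₈=41.
(h/2)·[f₀ + 2f₁ + 2f₂ + 2f₃ + 2f₄ + 2f₅ + 2f₆ + 2f₇ + f₈] = 0.125·(368.5) = 46.0625.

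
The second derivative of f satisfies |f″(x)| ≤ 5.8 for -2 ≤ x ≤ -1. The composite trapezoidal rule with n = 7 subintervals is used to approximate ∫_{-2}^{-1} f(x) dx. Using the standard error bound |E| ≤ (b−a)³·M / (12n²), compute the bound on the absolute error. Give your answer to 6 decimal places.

0.009864

|E| ≤ (1)³·5.8 / (12·7²) = 5.8/588 = 0.009864.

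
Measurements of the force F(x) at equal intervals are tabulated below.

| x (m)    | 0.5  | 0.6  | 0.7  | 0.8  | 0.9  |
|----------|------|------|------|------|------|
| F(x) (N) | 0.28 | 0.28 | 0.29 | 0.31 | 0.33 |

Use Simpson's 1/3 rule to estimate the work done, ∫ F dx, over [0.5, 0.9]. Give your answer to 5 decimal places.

0.11833

h = 0.1, n = 4.
(h/3)·[y₀ + 4y₁ + 2y₂ + 4y₃ + y₄] = 0.033333·(3.55) = 0.11833.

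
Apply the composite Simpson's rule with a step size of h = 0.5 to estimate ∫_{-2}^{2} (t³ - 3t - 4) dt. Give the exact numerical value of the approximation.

h = (2 − (-2))/8 = 0.5.
Nodes t₀,…,t₈ = -2, -1.5, -1, -0.5, 0, 0.5, 1, 1.5, 2.
f(t) = t³ - 3t - 4: f₀=-6, f₁=-2.875, f₂=-2, f₃=-2.625, f₄=-4, f₅=-5.375, f₆=-6, f₇=-5.125, f₈=-2.
(h/3)·[f₀ + 4f₁ + 2f₂ + 4f₃ + 2f₄ + 4f₅ + 2f₆ + 4f₇ + f₈] = 0.166667·(-96) = -16.

-16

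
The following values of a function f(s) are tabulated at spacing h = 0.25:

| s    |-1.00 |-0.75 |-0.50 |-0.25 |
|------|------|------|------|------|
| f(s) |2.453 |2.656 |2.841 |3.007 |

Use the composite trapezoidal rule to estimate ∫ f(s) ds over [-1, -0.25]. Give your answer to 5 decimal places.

h = 0.25, n = 3.
(h/2)·[y₀ + 2y₁ + 2y₂ + y₃] = 0.125·(16.454) = 2.05675.

2.05675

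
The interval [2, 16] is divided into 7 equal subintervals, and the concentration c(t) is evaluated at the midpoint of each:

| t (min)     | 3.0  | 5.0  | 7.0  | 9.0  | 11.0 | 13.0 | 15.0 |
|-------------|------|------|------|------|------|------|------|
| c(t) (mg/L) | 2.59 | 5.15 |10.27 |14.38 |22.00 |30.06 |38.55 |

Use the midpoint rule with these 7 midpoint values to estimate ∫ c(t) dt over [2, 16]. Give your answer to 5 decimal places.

246.00000

h = 2, n = 7.
h·[y(m₁) + y(m₂) + y(m₃) + y(m₄) + y(m₅) + y(m₆) + y(m₇)] = 2·(123.00) = 246.00000.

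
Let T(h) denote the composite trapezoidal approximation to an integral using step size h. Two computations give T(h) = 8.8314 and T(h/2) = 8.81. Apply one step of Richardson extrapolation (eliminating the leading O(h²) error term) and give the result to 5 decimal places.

R = (4·T(h/2) − T(h)) / 3 = (4·8.81 − 8.8314)/3 = (26.4086)/3 = 8.80287.

8.80287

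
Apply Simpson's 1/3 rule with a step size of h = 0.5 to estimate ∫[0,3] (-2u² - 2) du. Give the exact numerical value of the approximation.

-24

h = (3 − 0)/6 = 0.5.
Nodes u₀,…,u₆ = 0, 0.5, 1, 1.5, 2, 2.5, 3.
f(u) = -2u² - 2: f₀=-2, f₁=-2.5, f₂=-4, f₃=-6.5, f₄=-10, f₅=-14.5, f₆=-20.
(h/3)·[f₀ + 4f₁ + 2f₂ + 4f₃ + 2f₄ + 4f₅ + f₆] = 0.166667·(-144) = -24.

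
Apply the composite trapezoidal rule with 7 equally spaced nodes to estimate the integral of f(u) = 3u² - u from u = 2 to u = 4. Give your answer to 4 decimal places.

50.1111

h = (4 − 2)/6 = 0.333333.
Nodes u₀,…,u₆ = 2, 2.333333, 2.666667, 3, 3.333333, 3.666667, 4.
f(u) = 3u² - u: f₀=10, f₁=14, f₂=18.666667, f₃=24, f₄=30, f₅=36.666667, f₆=44.
(h/2)·[f₀ + 2f₁ + 2f₂ + 2f₃ + 2f₄ + 2f₅ + f₆] = 0.166667·(300.666667) = 50.1111.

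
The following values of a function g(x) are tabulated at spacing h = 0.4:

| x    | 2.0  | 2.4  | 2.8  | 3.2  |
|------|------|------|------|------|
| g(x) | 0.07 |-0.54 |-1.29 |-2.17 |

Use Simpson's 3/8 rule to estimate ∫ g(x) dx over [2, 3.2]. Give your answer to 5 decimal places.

h = 0.4, n = 3.
(3h/8)·[y₀ + 3y₁ + 3y₂ + y₃] = 0.15·(-7.59) = -1.13850.

-1.13850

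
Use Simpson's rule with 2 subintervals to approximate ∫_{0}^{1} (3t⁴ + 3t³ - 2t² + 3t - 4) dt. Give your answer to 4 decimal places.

-1.7917

h = (1 − 0)/2 = 0.5.
Nodes t₀,…,t₂ = 0, 0.5, 1.
f(t) = 3t⁴ + 3t³ - 2t² + 3t - 4: f₀=-4, f₁=-2.4375, f₂=3.
(h/3)·[f₀ + 4f₁ + f₂] = 0.166667·(-10.75) = -1.7917.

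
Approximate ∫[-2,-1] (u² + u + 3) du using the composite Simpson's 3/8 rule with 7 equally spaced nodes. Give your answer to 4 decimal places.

3.8333

h = (-1 − (-2))/6 = 0.166667.
Nodes u₀,…,u₆ = -2, -1.833333, -1.666667, -1.5, -1.333333, -1.166667, -1.
f(u) = u² + u + 3: f₀=5, f₁=4.527778, f₂=4.111111, f₃=3.75, f₄=3.444444, f₅=3.194444, f₆=3.
(3h/8)·[f₀ + 3f₁ + 3f₂ + 2f₃ + 3f₄ + 3f₅ + f₆] = 0.0625·(61.333333) = 3.8333.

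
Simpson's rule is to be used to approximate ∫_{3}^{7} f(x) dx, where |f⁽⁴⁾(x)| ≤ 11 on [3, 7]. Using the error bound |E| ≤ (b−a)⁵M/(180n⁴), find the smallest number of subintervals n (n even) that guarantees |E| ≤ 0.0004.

20

Need 11264/(180n⁴) ≤ 0.0004.
n⁴ ≥ 11264/(180·0.0004) = 156444 ⇒ n ≥ 19.8880, so the smallest even n is 20. (n must be even for Simpson's rule.)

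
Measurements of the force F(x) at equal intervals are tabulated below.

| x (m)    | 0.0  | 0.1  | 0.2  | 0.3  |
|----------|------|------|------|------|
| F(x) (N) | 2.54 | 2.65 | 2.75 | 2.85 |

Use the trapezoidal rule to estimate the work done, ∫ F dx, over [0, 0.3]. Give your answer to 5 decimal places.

0.80950

h = 0.1, n = 3.
(h/2)·[y₀ + 2y₁ + 2y₂ + y₃] = 0.05·(16.19) = 0.80950.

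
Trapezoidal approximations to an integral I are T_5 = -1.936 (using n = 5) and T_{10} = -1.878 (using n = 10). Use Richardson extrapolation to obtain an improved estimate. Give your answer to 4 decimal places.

R = (4·T_{10} − T_5) / 3 = (4·(-1.878) − (-1.936))/3 = (-5.576)/3 = -1.8587.

-1.8587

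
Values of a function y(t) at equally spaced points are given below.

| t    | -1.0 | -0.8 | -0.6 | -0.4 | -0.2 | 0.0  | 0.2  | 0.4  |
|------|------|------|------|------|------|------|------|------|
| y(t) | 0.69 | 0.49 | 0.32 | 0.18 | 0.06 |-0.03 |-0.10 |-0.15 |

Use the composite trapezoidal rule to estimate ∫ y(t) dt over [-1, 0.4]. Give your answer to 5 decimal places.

h = 0.2, n = 7.
(h/2)·[y₀ + 2y₁ + 2y₂ + 2y₃ + 2y₄ + 2y₅ + 2y₆ + y₇] = 0.1·(2.38) = 0.23800.

0.23800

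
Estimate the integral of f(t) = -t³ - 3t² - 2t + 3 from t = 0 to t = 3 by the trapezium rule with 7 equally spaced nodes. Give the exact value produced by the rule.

-48.1875

h = (3 − 0)/6 = 0.5.
Nodes t₀,…,t₆ = 0, 0.5, 1, 1.5, 2, 2.5, 3.
f(t) = -t³ - 3t² - 2t + 3: f₀=3, f₁=1.125, f₂=-3, f₃=-10.125, f₄=-21, f₅=-36.375, f₆=-57.
(h/2)·[f₀ + 2f₁ + 2f₂ + 2f₃ + 2f₄ + 2f₅ + f₆] = 0.25·(-192.75) = -48.1875.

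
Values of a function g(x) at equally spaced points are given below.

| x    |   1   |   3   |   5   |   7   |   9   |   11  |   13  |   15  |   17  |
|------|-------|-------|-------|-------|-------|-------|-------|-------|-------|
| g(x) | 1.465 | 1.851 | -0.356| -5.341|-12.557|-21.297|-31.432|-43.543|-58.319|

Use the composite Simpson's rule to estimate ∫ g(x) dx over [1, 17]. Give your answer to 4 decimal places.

-279.2427

h = 2, n = 8.
(h/3)·[y₀ + 4y₁ + 2y₂ + 4y₃ + 2y₄ + 4y₅ + 2y₆ + 4y₇ + y₈] = 0.666667·(-418.864) = -279.2427.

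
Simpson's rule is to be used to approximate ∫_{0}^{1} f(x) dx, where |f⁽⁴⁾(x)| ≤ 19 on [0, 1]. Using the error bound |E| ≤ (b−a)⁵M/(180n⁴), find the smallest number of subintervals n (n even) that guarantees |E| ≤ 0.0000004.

24

Need 19/(180n⁴) ≤ 0.0000004.
n⁴ ≥ 19/(180·0.0000004) = 263889 ⇒ n ≥ 22.6650, so the smallest even n is 24. (n must be even for Simpson's rule.)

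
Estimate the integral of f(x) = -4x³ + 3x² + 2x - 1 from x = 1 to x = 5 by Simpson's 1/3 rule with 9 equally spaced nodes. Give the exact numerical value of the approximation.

h = (5 − 1)/8 = 0.5.
Nodes x₀,…,x₈ = 1, 1.5, 2, 2.5, 3, 3.5, 4, 4.5, 5.
f(x) = -4x³ + 3x² + 2x - 1: f₀=0, f₁=-4.75, f₂=-17, f₃=-39.75, f₄=-76, f₅=-128.75, f₆=-201, f₇=-295.75, f₈=-416.
(h/3)·[f₀ + 4f₁ + 2f₂ + 4f₃ + 2f₄ + 4f₅ + 2f₆ + 4f₇ + f₈] = 0.166667·(-2880) = -480.

-480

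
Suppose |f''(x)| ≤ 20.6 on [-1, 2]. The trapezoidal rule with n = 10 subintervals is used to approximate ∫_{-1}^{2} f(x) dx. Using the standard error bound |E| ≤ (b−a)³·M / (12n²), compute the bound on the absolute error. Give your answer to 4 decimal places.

|E| ≤ (3)³·20.6 / (12·10²) = 556.2/1200 = 0.4635.

0.4635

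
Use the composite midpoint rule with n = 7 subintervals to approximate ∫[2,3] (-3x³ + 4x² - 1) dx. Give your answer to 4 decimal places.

h = (3 − 2)/7 = 0.142857.
Midpoints m₁,…,m₇ = 2.071429, 2.214286, 2.357143, 2.5, 2.642857, 2.785714, 2.928571.
f(m₁)=-10.501093, f(m₂)=-13.958090, f(m₃)=-18.065233, f(m₄)=-22.875, f(m₅)=-28.439869, f(m₆)=-34.812318, f(m₇)=-42.044825.
h·[f(m₁) + f(m₂) + f(m₃) + f(m₄) + f(m₅) + f(m₆) + f(m₇)] = 0.142857·(-170.696429) = -24.3852.

-24.3852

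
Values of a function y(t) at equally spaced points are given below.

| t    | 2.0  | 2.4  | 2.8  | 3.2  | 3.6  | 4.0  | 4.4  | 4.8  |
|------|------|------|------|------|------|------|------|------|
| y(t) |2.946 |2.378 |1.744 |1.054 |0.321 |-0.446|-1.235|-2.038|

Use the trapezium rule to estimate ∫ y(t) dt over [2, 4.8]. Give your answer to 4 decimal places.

h = 0.4, n = 7.
(h/2)·[y₀ + 2y₁ + 2y₂ + 2y₃ + 2y₄ + 2y₅ + 2y₆ + y₇] = 0.2·(8.540) = 1.7080.

1.7080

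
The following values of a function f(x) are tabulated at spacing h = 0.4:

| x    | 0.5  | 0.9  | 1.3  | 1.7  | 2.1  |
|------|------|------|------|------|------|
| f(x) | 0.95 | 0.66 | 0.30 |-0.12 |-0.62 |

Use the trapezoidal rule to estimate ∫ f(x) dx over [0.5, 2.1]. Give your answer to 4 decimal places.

0.4020

h = 0.4, n = 4.
(h/2)·[y₀ + 2y₁ + 2y₂ + 2y₃ + y₄] = 0.2·(2.01) = 0.4020.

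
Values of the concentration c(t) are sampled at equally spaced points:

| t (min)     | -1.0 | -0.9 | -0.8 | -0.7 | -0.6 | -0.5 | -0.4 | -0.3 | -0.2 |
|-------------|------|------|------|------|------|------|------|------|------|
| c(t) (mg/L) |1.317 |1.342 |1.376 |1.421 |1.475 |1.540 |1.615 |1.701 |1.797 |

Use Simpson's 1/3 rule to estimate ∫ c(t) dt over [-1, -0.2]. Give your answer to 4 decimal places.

1.2021

h = 0.1, n = 8.
(h/3)·[y₀ + 4y₁ + 2y₂ + 4y₃ + 2y₄ + 4y₅ + 2y₆ + 4y₇ + y₈] = 0.033333·(36.062) = 1.2021.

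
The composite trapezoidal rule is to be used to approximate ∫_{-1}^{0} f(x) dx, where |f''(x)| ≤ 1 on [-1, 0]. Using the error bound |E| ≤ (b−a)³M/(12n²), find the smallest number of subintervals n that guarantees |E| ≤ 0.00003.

53

Need 1/(12n²) ≤ 0.00003.
n² ≥ 1/(12·0.00003) = 2777.78 ⇒ n ≥ 52.7046, so the smallest n is 53.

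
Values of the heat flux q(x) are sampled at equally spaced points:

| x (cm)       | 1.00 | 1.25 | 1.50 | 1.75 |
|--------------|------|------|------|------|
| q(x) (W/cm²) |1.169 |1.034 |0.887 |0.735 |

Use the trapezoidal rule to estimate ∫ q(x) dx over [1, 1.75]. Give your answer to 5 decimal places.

h = 0.25, n = 3.
(h/2)·[y₀ + 2y₁ + 2y₂ + y₃] = 0.125·(5.746) = 0.71825.

0.71825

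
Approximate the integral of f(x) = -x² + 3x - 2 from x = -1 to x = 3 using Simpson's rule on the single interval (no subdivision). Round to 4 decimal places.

S = (b−a)/6 · [f(-1) + 4f(1) + f(3)] = 0.666667·[(-6) + 4·0 + (-2)] = -5.3333.

-5.3333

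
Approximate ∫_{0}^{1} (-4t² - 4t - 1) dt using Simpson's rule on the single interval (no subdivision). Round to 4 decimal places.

-4.3333

S = (b−a)/6 · [f(0) + 4f(0.5) + f(1)] = 0.166667·[(-1) + 4·(-4) + (-9)] = -4.3333.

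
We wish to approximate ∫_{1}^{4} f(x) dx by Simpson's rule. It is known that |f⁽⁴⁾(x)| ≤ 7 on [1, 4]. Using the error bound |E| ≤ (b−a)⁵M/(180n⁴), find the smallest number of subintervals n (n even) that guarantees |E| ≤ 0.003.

Need 1701/(180n⁴) ≤ 0.003.
n⁴ ≥ 1701/(180·0.003) = 3150 ⇒ n ≥ 7.4917, so the smallest even n is 8. (n must be even for Simpson's rule.)

8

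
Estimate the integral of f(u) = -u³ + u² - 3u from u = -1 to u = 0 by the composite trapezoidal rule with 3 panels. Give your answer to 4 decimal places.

h = (0 − (-1))/3 = 0.333333.
Nodes u₀,…,u₃ = -1, -0.666667, -0.333333, 0.
f(u) = -u³ + u² - 3u: f₀=5, f₁=2.740741, f₂=1.148148, f₃=0.
(h/2)·[f₀ + 2f₁ + 2f₂ + f₃] = 0.166667·(12.777778) = 2.1296.

2.1296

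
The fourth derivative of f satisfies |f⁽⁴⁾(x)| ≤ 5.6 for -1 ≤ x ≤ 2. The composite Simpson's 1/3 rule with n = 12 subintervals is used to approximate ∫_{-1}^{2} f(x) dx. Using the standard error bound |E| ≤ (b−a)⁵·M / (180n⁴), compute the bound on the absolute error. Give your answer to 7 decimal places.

0.0003646

|E| ≤ (3)⁵·5.6 / (180·12⁴) = 1360.8/3732480 = 0.0003646.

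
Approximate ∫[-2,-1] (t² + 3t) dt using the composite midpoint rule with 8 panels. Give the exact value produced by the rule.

h = (-1 − (-2))/8 = 0.125.
Midpoints m₁,…,m₈ = -1.9375, -1.8125, -1.6875, -1.5625, -1.4375, -1.3125, -1.1875, -1.0625.
f(m₁)=-2.05859375, f(m₂)=-2.15234375, f(m₃)=-2.21484375, f(m₄)=-2.24609375, f(m₅)=-2.24609375, f(m₆)=-2.21484375, f(m₇)=-2.15234375, f(m₈)=-2.05859375.
h·[f(m₁) + f(m₂) + f(m₃) + f(m₄) + f(m₅) + f(m₆) + f(m₇) + f(m₈)] = 0.125·(-17.34375) = -2.16796875.

-2.16796875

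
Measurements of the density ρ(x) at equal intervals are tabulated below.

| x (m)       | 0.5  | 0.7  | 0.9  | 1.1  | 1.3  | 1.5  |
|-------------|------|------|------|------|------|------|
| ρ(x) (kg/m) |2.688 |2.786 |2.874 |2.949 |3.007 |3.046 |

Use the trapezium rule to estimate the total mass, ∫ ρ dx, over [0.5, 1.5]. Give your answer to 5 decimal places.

2.89660

h = 0.2, n = 5.
(h/2)·[y₀ + 2y₁ + 2y₂ + 2y₃ + 2y₄ + y₅] = 0.1·(28.966) = 2.89660.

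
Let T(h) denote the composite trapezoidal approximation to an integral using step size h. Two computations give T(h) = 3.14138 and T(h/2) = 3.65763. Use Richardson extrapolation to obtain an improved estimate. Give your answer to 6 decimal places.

3.829713

R = (4·T(h/2) − T(h)) / 3 = (4·3.65763 − 3.14138)/3 = (11.48914)/3 = 3.829713.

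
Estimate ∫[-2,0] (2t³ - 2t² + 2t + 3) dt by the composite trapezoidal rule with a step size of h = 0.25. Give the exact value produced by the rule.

-11.5

h = (0 − (-2))/8 = 0.25.
Nodes t₀,…,t₈ = -2, -1.75, -1.5, -1.25, -1, -0.75, -0.5, -0.25, 0.
f(t) = 2t³ - 2t² + 2t + 3: f₀=-25, f₁=-17.34375, f₂=-11.25, f₃=-6.53125, f₄=-3, f₅=-0.46875, f₆=1.25, f₇=2.34375, f₈=3.
(h/2)·[f₀ + 2f₁ + 2f₂ + 2f₃ + 2f₄ + 2f₅ + 2f₆ + 2f₇ + f₈] = 0.125·(-92) = -11.5.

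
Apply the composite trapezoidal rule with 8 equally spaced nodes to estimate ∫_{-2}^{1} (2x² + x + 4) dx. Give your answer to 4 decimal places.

16.6837

h = (1 − (-2))/7 = 0.428571.
Nodes x₀,…,x₇ = -2, -1.571429, -1.142857, -0.714286, -0.285714, 0.142857, 0.571429, 1.
f(x) = 2x² + x + 4: f₀=10, f₁=7.367347, f₂=5.469388, f₃=4.306122, f₄=3.877551, f₅=4.183673, f₆=5.224490, f₇=7.
(h/2)·[f₀ + 2f₁ + 2f₂ + 2f₃ + 2f₄ + 2f₅ + 2f₆ + f₇] = 0.214286·(77.857143) = 16.6837.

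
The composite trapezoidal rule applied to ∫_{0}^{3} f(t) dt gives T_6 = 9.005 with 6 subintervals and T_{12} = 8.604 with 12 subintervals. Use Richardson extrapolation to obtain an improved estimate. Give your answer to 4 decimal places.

8.4703

R = (4·T_{12} − T_6) / 3 = (4·8.604 − 9.005)/3 = (25.411)/3 = 8.4703.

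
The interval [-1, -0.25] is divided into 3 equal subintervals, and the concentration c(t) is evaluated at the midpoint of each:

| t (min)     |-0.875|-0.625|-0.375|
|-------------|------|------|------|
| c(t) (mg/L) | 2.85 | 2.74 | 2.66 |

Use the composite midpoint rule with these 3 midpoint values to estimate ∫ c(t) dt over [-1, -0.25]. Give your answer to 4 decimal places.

2.0625

h = 0.25, n = 3.
h·[y(m₁) + y(m₂) + y(m₃)] = 0.25·(8.25) = 2.0625.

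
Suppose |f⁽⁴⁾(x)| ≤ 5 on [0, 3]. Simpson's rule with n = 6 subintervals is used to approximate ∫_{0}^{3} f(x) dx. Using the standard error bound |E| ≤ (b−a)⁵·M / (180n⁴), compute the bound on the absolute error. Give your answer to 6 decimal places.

0.005208

|E| ≤ (3)⁵·5 / (180·6⁴) = 1215/233280 = 0.005208.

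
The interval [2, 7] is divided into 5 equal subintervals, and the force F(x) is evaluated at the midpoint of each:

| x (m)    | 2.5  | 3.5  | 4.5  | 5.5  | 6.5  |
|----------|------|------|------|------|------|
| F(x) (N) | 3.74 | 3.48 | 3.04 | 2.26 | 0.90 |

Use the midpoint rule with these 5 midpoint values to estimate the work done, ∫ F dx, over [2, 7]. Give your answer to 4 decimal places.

h = 1, n = 5.
h·[y(m₁) + y(m₂) + y(m₃) + y(m₄) + y(m₅)] = 1·(13.42) = 13.4200.

13.4200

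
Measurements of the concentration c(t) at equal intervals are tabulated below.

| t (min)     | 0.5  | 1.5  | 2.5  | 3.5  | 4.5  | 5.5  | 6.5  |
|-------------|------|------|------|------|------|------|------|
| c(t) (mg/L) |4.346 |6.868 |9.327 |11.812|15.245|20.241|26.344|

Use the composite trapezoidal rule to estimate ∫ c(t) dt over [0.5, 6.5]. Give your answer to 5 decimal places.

h = 1, n = 6.
(h/2)·[y₀ + 2y₁ + 2y₂ + 2y₃ + 2y₄ + 2y₅ + y₆] = 0.5·(157.676) = 78.83800.

78.83800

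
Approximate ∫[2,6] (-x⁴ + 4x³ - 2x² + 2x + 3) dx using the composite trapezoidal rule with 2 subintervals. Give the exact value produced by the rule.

-516

h = (6 − 2)/2 = 2.
Nodes x₀,…,x₂ = 2, 4, 6.
f(x) = -x⁴ + 4x³ - 2x² + 2x + 3: f₀=15, f₁=-21, f₂=-489.
(h/2)·[f₀ + 2f₁ + f₂] = 1·(-516) = -516.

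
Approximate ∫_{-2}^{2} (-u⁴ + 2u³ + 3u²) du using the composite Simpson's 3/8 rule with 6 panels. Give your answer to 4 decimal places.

h = (2 − (-2))/6 = 0.666667.
Nodes u₀,…,u₆ = -2, -1.333333, -0.666667, 0, 0.666667, 1.333333, 2.
f(u) = -u⁴ + 2u³ + 3u²: f₀=-20, f₁=-2.567901, f₂=0.543210, f₃=0, f₄=1.728395, f₅=6.913580, f₆=12.
(3h/8)·[f₀ + 3f₁ + 3f₂ + 2f₃ + 3f₄ + 3f₅ + f₆] = 0.25·(11.851852) = 2.9630.

2.9630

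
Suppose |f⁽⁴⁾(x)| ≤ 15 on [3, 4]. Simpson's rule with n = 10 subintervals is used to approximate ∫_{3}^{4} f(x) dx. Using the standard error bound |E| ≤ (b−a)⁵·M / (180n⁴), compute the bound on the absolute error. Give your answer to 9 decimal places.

|E| ≤ (1)⁵·15 / (180·10⁴) = 15/1800000 = 0.000008333.

0.000008333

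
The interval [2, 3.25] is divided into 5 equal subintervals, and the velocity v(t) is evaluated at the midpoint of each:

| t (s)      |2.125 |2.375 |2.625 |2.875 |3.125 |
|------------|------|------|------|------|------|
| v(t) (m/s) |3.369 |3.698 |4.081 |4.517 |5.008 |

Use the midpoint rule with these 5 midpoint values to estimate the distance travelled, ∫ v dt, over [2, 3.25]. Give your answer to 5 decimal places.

h = 0.25, n = 5.
h·[y(m₁) + y(m₂) + y(m₃) + y(m₄) + y(m₅)] = 0.25·(20.673) = 5.16825.

5.16825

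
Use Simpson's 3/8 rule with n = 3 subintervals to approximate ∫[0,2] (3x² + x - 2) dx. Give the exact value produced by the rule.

6

h = (2 − 0)/3 = 0.666667.
Nodes x₀,…,x₃ = 0, 0.666667, 1.333333, 2.
f(x) = 3x² + x - 2: f₀=-2, f₁=0, f₂=4.666667, f₃=12.
(3h/8)·[f₀ + 3f₁ + 3f₂ + f₃] = 0.25·(24) = 6.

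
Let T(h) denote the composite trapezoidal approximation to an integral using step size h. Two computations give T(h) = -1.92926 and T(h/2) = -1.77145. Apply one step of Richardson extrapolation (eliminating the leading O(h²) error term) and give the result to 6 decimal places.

-1.718847

R = (4·T(h/2) − T(h)) / 3 = (4·(-1.77145) − (-1.92926))/3 = (-5.15654)/3 = -1.718847.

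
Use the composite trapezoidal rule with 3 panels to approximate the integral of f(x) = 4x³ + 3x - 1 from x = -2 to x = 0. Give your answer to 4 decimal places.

h = (0 − (-2))/3 = 0.666667.
Nodes x₀,…,x₃ = -2, -1.333333, -0.666667, 0.
f(x) = 4x³ + 3x - 1: f₀=-39, f₁=-14.481481, f₂=-4.185185, f₃=-1.
(h/2)·[f₀ + 2f₁ + 2f₂ + f₃] = 0.333333·(-77.333333) = -25.7778.

-25.7778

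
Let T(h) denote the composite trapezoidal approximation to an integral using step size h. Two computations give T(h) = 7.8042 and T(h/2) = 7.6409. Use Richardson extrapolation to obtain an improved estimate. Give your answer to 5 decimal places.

7.58647

R = (4·T(h/2) − T(h)) / 3 = (4·7.6409 − 7.8042)/3 = (22.7594)/3 = 7.58647.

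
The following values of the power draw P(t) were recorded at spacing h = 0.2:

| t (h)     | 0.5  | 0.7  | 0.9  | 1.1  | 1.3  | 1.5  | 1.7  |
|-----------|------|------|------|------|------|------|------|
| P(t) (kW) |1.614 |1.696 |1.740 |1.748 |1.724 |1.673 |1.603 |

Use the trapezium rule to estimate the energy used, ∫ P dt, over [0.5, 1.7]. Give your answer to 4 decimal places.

2.0379

h = 0.2, n = 6.
(h/2)·[y₀ + 2y₁ + 2y₂ + 2y₃ + 2y₄ + 2y₅ + y₆] = 0.1·(20.379) = 2.0379.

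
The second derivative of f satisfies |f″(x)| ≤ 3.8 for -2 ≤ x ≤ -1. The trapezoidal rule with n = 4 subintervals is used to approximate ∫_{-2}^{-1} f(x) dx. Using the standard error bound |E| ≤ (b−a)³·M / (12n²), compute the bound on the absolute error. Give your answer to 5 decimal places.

|E| ≤ (1)³·3.8 / (12·4²) = 3.8/192 = 0.01979.

0.01979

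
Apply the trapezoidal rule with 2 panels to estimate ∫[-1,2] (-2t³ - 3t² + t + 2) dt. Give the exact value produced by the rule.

h = (2 − (-1))/2 = 1.5.
Nodes t₀,…,t₂ = -1, 0.5, 2.
f(t) = -2t³ - 3t² + t + 2: f₀=0, f₁=1.5, f₂=-24.
(h/2)·[f₀ + 2f₁ + f₂] = 0.75·(-21) = -15.75.

-15.75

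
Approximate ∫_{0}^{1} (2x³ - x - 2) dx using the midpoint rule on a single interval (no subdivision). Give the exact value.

-2.25

M = (b−a)·f(0.5) = 1·(-2.25) = -2.25.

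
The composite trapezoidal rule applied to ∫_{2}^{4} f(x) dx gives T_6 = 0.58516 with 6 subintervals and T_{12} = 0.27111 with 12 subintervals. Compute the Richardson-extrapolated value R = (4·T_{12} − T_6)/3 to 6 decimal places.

R = (4·T_{12} − T_6) / 3 = (4·0.27111 − 0.58516)/3 = (0.49928)/3 = 0.166427.

0.166427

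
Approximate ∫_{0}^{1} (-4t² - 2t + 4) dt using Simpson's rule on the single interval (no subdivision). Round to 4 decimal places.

S = (b−a)/6 · [f(0) + 4f(0.5) + f(1)] = 0.166667·[4 + 4·2 + (-2)] = 1.6667.

1.6667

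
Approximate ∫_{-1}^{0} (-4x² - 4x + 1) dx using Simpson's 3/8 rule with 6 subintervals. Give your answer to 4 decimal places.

h = (0 − (-1))/6 = 0.166667.
Nodes x₀,…,x₆ = -1, -0.833333, -0.666667, -0.5, -0.333333, -0.166667, 0.
f(x) = -4x² - 4x + 1: f₀=1, f₁=1.555556, f₂=1.888889, f₃=2, f₄=1.888889, f₅=1.555556, f₆=1.
(3h/8)·[f₀ + 3f₁ + 3f₂ + 2f₃ + 3f₄ + 3f₅ + f₆] = 0.0625·(26.666667) = 1.6667.

1.6667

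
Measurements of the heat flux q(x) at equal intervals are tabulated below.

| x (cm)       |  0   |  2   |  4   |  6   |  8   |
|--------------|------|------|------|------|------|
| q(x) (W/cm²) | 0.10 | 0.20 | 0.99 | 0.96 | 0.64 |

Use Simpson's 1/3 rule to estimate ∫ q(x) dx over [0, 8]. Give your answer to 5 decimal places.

h = 2, n = 4.
(h/3)·[y₀ + 4y₁ + 2y₂ + 4y₃ + y₄] = 0.666667·(7.36) = 4.90667.

4.90667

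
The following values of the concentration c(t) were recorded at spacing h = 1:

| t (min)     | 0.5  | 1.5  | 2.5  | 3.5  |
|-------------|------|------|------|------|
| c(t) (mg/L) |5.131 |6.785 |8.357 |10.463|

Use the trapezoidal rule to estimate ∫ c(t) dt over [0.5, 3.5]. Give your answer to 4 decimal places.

22.9390

h = 1, n = 3.
(h/2)·[y₀ + 2y₁ + 2y₂ + y₃] = 0.5·(45.878) = 22.9390.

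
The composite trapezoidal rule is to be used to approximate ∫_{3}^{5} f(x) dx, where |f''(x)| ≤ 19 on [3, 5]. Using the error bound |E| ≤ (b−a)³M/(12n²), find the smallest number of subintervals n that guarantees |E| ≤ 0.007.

Need 152/(12n²) ≤ 0.007.
n² ≥ 152/(12·0.007) = 1809.52 ⇒ n ≥ 42.5385, so the smallest n is 43.

43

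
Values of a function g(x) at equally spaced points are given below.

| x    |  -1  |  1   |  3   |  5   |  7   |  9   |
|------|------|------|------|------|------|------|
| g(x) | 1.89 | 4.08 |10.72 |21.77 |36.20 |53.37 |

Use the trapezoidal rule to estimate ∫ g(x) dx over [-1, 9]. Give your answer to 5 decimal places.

h = 2, n = 5.
(h/2)·[y₀ + 2y₁ + 2y₂ + 2y₃ + 2y₄ + y₅] = 1·(200.80) = 200.80000.

200.80000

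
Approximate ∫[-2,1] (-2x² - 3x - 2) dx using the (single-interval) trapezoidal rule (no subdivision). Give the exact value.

T = (b−a)/2 · [f(-2) + f(1)] = 1.5·[(-4) + (-7)] = -16.5.

-16.5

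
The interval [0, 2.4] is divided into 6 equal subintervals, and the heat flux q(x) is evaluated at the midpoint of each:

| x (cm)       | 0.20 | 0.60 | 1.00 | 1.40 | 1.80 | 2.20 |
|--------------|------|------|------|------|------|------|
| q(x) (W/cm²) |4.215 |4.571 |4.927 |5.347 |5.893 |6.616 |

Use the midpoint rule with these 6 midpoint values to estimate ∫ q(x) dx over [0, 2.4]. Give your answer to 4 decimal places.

12.6276

h = 0.4, n = 6.
h·[y(m₁) + y(m₂) + y(m₃) + y(m₄) + y(m₅) + y(m₆)] = 0.4·(31.569) = 12.6276.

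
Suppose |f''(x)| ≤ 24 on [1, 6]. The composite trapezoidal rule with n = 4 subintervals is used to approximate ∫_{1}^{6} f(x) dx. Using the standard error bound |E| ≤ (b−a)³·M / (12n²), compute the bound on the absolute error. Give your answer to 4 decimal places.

|E| ≤ (5)³·24 / (12·4²) = 3000/192 = 15.6250.

15.6250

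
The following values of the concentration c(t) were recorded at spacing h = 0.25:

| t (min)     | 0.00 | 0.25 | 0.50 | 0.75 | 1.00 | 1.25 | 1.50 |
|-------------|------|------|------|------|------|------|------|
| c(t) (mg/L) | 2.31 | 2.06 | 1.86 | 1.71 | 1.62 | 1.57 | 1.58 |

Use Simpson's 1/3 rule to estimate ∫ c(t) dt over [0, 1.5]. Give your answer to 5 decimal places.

h = 0.25, n = 6.
(h/3)·[y₀ + 4y₁ + 2y₂ + 4y₃ + 2y₄ + 4y₅ + y₆] = 0.083333·(32.21) = 2.68417.

2.68417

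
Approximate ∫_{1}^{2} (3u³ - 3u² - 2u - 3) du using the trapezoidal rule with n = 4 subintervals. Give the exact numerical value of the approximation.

h = (2 − 1)/4 = 0.25.
Nodes u₀,…,u₄ = 1, 1.25, 1.5, 1.75, 2.
f(u) = 3u³ - 3u² - 2u - 3: f₀=-5, f₁=-4.328125, f₂=-2.625, f₃=0.390625, f₄=5.
(h/2)·[f₀ + 2f₁ + 2f₂ + 2f₃ + f₄] = 0.125·(-13.125) = -1.640625.

-1.640625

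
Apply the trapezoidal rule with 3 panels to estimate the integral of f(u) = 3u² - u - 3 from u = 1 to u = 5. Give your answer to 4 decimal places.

h = (5 − 1)/3 = 1.333333.
Nodes u₀,…,u₃ = 1, 2.333333, 3.666667, 5.
f(u) = 3u² - u - 3: f₀=-1, f₁=11, f₂=33.666667, f₃=67.
(h/2)·[f₀ + 2f₁ + 2f₂ + f₃] = 0.666667·(155.333333) = 103.5556.

103.5556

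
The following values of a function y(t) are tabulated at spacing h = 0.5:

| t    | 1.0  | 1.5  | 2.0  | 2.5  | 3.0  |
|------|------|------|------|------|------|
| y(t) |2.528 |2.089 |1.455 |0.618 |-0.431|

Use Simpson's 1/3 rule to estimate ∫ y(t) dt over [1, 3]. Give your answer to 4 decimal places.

2.6392

h = 0.5, n = 4.
(h/3)·[y₀ + 4y₁ + 2y₂ + 4y₃ + y₄] = 0.166667·(15.835) = 2.6392.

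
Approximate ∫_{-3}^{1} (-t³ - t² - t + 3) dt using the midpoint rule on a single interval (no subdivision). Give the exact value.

16

M = (b−a)·f(-1) = 4·(4) = 16.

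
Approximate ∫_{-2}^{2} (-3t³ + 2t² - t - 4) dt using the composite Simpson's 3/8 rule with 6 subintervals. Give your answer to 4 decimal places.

-5.3333

h = (2 − (-2))/6 = 0.666667.
Nodes t₀,…,t₆ = -2, -1.333333, -0.666667, 0, 0.666667, 1.333333, 2.
f(t) = -3t³ + 2t² - t - 4: f₀=30, f₁=8, f₂=-1.555556, f₃=-4, f₄=-4.666667, f₅=-8.888889, f₆=-22.
(3h/8)·[f₀ + 3f₁ + 3f₂ + 2f₃ + 3f₄ + 3f₅ + f₆] = 0.25·(-21.333333) = -5.3333.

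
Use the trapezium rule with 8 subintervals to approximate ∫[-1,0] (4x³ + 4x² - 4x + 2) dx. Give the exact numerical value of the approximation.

h = (0 − (-1))/8 = 0.125.
Nodes x₀,…,x₈ = -1, -0.875, -0.75, -0.625, -0.5, -0.375, -0.25, -0.125, 0.
f(x) = 4x³ + 4x² - 4x + 2: f₀=6, f₁=5.8828125, f₂=5.5625, f₃=5.0859375, f₄=4.5, f₅=3.8515625, f₆=3.1875, f₇=2.5546875, f₈=2.
(h/2)·[f₀ + 2f₁ + 2f₂ + 2f₃ + 2f₄ + 2f₅ + 2f₆ + 2f₇ + f₈] = 0.0625·(69.25) = 4.328125.

4.328125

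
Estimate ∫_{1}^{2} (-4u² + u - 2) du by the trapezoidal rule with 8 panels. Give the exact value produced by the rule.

-9.84375

h = (2 − 1)/8 = 0.125.
Nodes u₀,…,u₈ = 1, 1.125, 1.25, 1.375, 1.5, 1.625, 1.75, 1.875, 2.
f(u) = -4u² + u - 2: f₀=-5, f₁=-5.9375, f₂=-7, f₃=-8.1875, f₄=-9.5, f₅=-10.9375, f₆=-12.5, f₇=-14.1875, f₈=-16.
(h/2)·[f₀ + 2f₁ + 2f₂ + 2f₃ + 2f₄ + 2f₅ + 2f₆ + 2f₇ + f₈] = 0.0625·(-157.5) = -9.84375.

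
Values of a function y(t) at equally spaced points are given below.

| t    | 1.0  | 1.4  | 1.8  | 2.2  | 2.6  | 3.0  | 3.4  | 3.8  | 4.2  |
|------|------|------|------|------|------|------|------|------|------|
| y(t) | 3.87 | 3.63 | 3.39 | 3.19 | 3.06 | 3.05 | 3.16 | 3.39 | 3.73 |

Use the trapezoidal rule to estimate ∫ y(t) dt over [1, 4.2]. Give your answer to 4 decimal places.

10.6680

h = 0.4, n = 8.
(h/2)·[y₀ + 2y₁ + 2y₂ + 2y₃ + 2y₄ + 2y₅ + 2y₆ + 2y₇ + y₈] = 0.2·(53.34) = 10.6680.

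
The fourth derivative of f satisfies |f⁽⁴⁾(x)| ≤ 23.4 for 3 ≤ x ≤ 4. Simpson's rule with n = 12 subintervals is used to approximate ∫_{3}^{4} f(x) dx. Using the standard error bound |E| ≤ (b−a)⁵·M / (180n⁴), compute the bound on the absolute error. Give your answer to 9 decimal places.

0.000006269

|E| ≤ (1)⁵·23.4 / (180·12⁴) = 23.4/3732480 = 0.000006269.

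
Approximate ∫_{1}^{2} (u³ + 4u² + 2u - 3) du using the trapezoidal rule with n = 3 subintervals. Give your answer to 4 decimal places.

13.2407

h = (2 − 1)/3 = 0.333333.
Nodes u₀,…,u₃ = 1, 1.333333, 1.666667, 2.
f(u) = u³ + 4u² + 2u - 3: f₀=4, f₁=9.148148, f₂=16.074074, f₃=25.
(h/2)·[f₀ + 2f₁ + 2f₂ + f₃] = 0.166667·(79.444444) = 13.2407.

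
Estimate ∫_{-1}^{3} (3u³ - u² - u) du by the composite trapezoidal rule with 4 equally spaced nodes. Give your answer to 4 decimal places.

56.1481

h = (3 − (-1))/3 = 1.333333.
Nodes u₀,…,u₃ = -1, 0.333333, 1.666667, 3.
f(u) = 3u³ - u² - u: f₀=-3, f₁=-0.333333, f₂=9.444444, f₃=69.
(h/2)·[f₀ + 2f₁ + 2f₂ + f₃] = 0.666667·(84.222222) = 56.1481.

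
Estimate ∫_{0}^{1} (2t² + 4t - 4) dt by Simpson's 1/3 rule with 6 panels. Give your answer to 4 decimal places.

h = (1 − 0)/6 = 0.166667.
Nodes t₀,…,t₆ = 0, 0.166667, 0.333333, 0.5, 0.666667, 0.833333, 1.
f(t) = 2t² + 4t - 4: f₀=-4, f₁=-3.277778, f₂=-2.444444, f₃=-1.5, f₄=-0.444444, f₅=0.722222, f₆=2.
(h/3)·[f₀ + 4f₁ + 2f₂ + 4f₃ + 2f₄ + 4f₅ + f₆] = 0.055556·(-24) = -1.3333.

-1.3333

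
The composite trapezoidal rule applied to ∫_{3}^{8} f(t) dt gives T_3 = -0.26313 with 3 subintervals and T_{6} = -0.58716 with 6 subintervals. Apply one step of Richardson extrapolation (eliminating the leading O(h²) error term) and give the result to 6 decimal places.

-0.695170

R = (4·T_{6} − T_3) / 3 = (4·(-0.58716) − (-0.26313))/3 = (-2.08551)/3 = -0.695170.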